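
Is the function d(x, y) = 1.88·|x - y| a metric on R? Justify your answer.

Yes. Since |x - y| is a metric on R and 1.88 > 0, the positive scalar multiple 1.88·|x - y| is also a metric: scaling by a positive constant preserves non-negativity, identity (d=0 ⟺ |x-y|=0 ⟺ x=y), symmetry, and the triangle inequality.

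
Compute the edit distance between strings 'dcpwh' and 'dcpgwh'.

Let D[i][j] be the edit distance between the first i characters of 'dcpwh' and the first j characters of 'dcpgwh', with D[i][0] = i, D[0][j] = j, and D[i][j] = D[i-1][j-1] if the characters match, else 1 + min(D[i-1][j], D[i][j-1], D[i-1][j-1]). Filling the table (rows: prefixes of 'dcpwh', columns: prefixes of 'dcpgwh'):
     ε  d  c  p  g  w  h
  ε  0  1  2  3  4  5  6
  d  1  0  1  2  3  4  5
  c  2  1  0  1  2  3  4
  p  3  2  1  0  1  2  3
  w  4  3  2  1  1  1  2
  h  5  4  3  2  2  2  1
The bottom-right entry gives D[5][6] = 1, so no sequence of fewer than 1 edit works. Backtracking through the table gives one optimal edit sequence (1 edit):
  dcpwh → dcpgwh (ins g @4)
Edit distance = 1.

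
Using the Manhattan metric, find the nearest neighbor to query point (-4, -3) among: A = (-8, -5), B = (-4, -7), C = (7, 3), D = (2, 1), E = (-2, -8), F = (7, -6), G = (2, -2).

Distances: d(A) = 6, d(B) = 4, d(C) = 17, d(D) = 10, d(E) = 7, d(F) = 14, d(G) = 7. Nearest: B = (-4, -7) with distance 4.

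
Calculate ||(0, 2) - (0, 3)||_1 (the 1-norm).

Σ|x_i - y_i| = |0 - 0| + |2 - 3| = 0 + 1 = 1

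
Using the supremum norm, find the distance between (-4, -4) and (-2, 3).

max(|x_i - y_i|) = max(|-4 - (-2)|, |-4 - 3|) = max(2, 7) = 7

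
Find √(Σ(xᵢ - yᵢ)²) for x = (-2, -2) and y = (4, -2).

√(Σ(x_i - y_i)²) = √((-2 - 4)² + (-2 - (-2))²)
= √((-6)² + 0²) = √(36 + 0) = √36 = 6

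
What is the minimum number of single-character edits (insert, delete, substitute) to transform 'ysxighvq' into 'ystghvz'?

Let D[i][j] be the edit distance between the first i characters of 'ysxighvq' and the first j characters of 'ystghvz', with D[i][0] = i, D[0][j] = j, and D[i][j] = D[i-1][j-1] if the characters match, else 1 + min(D[i-1][j], D[i][j-1], D[i-1][j-1]). Filling the table (rows: prefixes of 'ysxighvq', columns: prefixes of 'ystghvz'):
     ε  y  s  t  g  h  v  z
  ε  0  1  2  3  4  5  6  7
  y  1  0  1  2  3  4  5  6
  s  2  1  0  1  2  3  4  5
  x  3  2  1  1  2  3  4  5
  i  4  3  2  2  2  3  4  5
  g  5  4  3  3  2  3  4  5
  h  6  5  4  4  3  2  3  4
  v  7  6  5  5  4  3  2  3
  q  8  7  6  6  5  4  3  3
The bottom-right entry gives D[8][7] = 3, so no sequence of fewer than 3 edits works. Backtracking through the table gives one optimal edit sequence (3 edits):
  ysxighvq → ysighvq (del x @3)
  ysighvq → ystghvq (sub i→t @3)
  ystghvq → ystghvz (sub q→z @7)
Edit distance = 3.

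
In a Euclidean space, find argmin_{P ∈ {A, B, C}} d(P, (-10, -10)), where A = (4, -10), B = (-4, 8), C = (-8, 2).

Distances: d(A) = 14, d(B) ≈ 18.9737, d(C) ≈ 12.1655. Nearest: C = (-8, 2) with distance 12.1655.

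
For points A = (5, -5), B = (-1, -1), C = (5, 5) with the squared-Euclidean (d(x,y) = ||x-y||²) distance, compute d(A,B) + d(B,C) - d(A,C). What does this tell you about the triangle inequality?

d(A,B) = 6² + 4² = 52, d(B,C) = 6² + 6² = 72, d(A,C) = 0² + 10² = 100.
d(A,B) + d(B,C) - d(A,C) = 52 + 72 - 100 = 124 - 100 = 24. This is ≥ 0, so the triangle inequality holds for these points.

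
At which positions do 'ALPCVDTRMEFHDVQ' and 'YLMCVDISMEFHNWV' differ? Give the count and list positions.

Differing positions: 1, 3, 7, 8, 13, 14, 15. Hamming distance = 7.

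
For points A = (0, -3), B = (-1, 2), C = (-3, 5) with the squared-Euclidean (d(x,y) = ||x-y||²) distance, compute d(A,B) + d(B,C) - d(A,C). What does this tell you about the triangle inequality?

d(A,B) = 1² + 5² = 26, d(B,C) = 2² + 3² = 13, d(A,C) = 3² + 8² = 73.
d(A,B) + d(B,C) - d(A,C) = 26 + 13 - 73 = 39 - 73 = -34. This is < 0, so the triangle inequality FAILS for these points (squared-Euclidean is not a metric).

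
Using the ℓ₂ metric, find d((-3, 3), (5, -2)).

√(Σ(x_i - y_i)²) = √((-3 - 5)² + (3 - (-2))²)
= √((-8)² + 5²) = √(64 + 25) = √89 ≈ 9.434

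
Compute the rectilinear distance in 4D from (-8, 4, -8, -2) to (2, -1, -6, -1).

Σ|x_i - y_i| = |-8 - 2| + |4 - (-1)| + |-8 - (-6)| + |-2 - (-1)| = 10 + 5 + 2 + 1 = 18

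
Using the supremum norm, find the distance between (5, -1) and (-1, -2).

max(|x_i - y_i|) = max(|5 - (-1)|, |-1 - (-2)|) = max(6, 1) = 6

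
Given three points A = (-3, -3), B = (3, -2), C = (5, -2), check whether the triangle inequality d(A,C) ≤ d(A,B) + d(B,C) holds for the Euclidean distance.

d(A,B) = √(6² + 1²) = √37 ≈ 6.0828, d(B,C) = √(2² + 0²) = √4 = 2, d(A,C) = √(8² + 1²) = √65 ≈ 8.0623.
d(A,C) ≈ 8.0623 ≤ 6.0828 + 2 = 8.0828. Triangle inequality is satisfied.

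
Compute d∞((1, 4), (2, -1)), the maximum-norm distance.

max(|x_i - y_i|) = max(|1 - 2|, |4 - (-1)|) = max(1, 5) = 5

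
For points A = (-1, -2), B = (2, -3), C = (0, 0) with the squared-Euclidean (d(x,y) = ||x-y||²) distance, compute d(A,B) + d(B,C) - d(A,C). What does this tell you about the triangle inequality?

d(A,B) = 3² + 1² = 10, d(B,C) = 2² + 3² = 13, d(A,C) = 1² + 2² = 5.
d(A,B) + d(B,C) - d(A,C) = 10 + 13 - 5 = 23 - 5 = 18. This is ≥ 0, so the triangle inequality holds for these points.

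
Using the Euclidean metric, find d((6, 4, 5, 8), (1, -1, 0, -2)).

√(Σ(x_i - y_i)²) = √((6 - 1)² + (4 - (-1))² + (5 - 0)² + (8 - (-2))²)
= √(5² + 5² + 5² + 10²) = √(25 + 25 + 25 + 100) = √175 ≈ 13.2288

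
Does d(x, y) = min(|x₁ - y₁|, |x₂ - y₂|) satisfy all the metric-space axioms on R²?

No. d fails identity of indiscernibles: take x = (3, 0) and y = (3, 1). Then d(x,y) = min(|3 - 3|, |0 - 1|) = min(0, 1) = 0, yet x ≠ y.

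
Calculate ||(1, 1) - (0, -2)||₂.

√(Σ(x_i - y_i)²) = √((1 - 0)² + (1 - (-2))²)
= √(1² + 3²) = √(1 + 9) = √10 ≈ 3.1623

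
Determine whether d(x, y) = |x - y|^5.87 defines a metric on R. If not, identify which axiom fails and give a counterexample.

No. d(x,y) = |x-y|^5.87 fails the triangle inequality since p = 5.87 > 1. Counterexample: x = -2, y = 10, z = 13. d(x,z) = |-2 - 13|^5.87 = 15^5.87 ≈ 8010427.4364, but d(x,y) + d(y,z) = 12^5.87 + 3^5.87 ≈ 2161692.4927 + 631.9777 = 2162324.4704. Since 8010427.4364 > 2162324.4704, the triangle inequality is violated.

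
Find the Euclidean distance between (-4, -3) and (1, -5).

√(Σ(x_i - y_i)²) = √((-4 - 1)² + (-3 - (-5))²)
= √((-5)² + 2²) = √(25 + 4) = √29 ≈ 5.3852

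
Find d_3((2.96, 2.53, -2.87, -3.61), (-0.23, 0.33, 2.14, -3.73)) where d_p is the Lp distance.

(Σ|x_i - y_i|^3)^(1/3) = (|2.96 - (-0.23)|^3 + |2.53 - 0.33|^3 + |-2.87 - 2.14|^3 + |-3.61 - (-3.73)|^3)^(1/3)
= (3.19^3 + 2.2^3 + 5.01^3 + 0.12^3)^(1/3) ≈ (32.4618 + 10.648 + 125.7515 + 0.0017)^(1/3) = (168.863)^(1/3) ≈ 5.5273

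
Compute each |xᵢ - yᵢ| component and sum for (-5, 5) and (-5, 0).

Σ|x_i - y_i| = |-5 - (-5)| + |5 - 0| = 0 + 5 = 5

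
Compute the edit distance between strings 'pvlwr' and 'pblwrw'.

Let D[i][j] be the edit distance between the first i characters of 'pvlwr' and the first j characters of 'pblwrw', with D[i][0] = i, D[0][j] = j, and D[i][j] = D[i-1][j-1] if the characters match, else 1 + min(D[i-1][j], D[i][j-1], D[i-1][j-1]). Filling the table (rows: prefixes of 'pvlwr', columns: prefixes of 'pblwrw'):
     ε  p  b  l  w  r  w
  ε  0  1  2  3  4  5  6
  p  1  0  1  2  3  4  5
  v  2  1  1  2  3  4  5
  l  3  2  2  1  2  3  4
  w  4  3  3  2  1  2  3
  r  5  4  4  3  2  1  2
The bottom-right entry gives D[5][6] = 2, so no sequence of fewer than 2 edits works. Backtracking through the table gives one optimal edit sequence (2 edits):
  pvlwr → pblwr (sub v→b @2)
  pblwr → pblwrw (ins w @6)
Edit distance = 2.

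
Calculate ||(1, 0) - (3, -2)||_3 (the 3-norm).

(Σ|x_i - y_i|^3)^(1/3) = (|1 - 3|^3 + |0 - (-2)|^3)^(1/3)
= (2^3 + 2^3)^(1/3) = (8 + 8)^(1/3) = (16)^(1/3) ≈ 2.5198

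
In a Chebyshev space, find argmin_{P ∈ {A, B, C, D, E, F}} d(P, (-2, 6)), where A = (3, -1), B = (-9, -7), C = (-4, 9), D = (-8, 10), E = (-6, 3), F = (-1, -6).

Distances: d(A) = 7, d(B) = 13, d(C) = 3, d(D) = 6, d(E) = 4, d(F) = 12. Nearest: C = (-4, 9) with distance 3.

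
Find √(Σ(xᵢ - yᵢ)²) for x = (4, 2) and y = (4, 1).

√(Σ(x_i - y_i)²) = √((4 - 4)² + (2 - 1)²)
= √(0² + 1²) = √(0 + 1) = √1 = 1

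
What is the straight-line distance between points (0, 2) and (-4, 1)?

√(Σ(x_i - y_i)²) = √((0 - (-4))² + (2 - 1)²)
= √(4² + 1²) = √(16 + 1) = √17 ≈ 4.1231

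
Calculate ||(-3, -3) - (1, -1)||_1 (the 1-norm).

Σ|x_i - y_i| = |-3 - 1| + |-3 - (-1)| = 4 + 2 = 6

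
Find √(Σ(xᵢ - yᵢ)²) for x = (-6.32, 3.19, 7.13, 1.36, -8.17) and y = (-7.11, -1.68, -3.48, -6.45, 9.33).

√(Σ(x_i - y_i)²) = √((-6.32 - (-7.11))² + (3.19 - (-1.68))² + (7.13 - (-3.48))² + (1.36 - (-6.45))² + (-8.17 - 9.33)²)
= √(0.79² + 4.87² + 10.61² + 7.81² + (-17.5)²) = √(0.6241 + 23.7169 + 112.5721 + 60.9961 + 306.25) = √504.1592 ≈ 22.4535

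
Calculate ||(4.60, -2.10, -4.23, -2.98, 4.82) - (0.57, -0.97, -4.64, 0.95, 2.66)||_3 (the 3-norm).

(Σ|x_i - y_i|^3)^(1/3) = (|4.6 - 0.57|^3 + |-2.1 - (-0.97)|^3 + |-4.23 - (-4.64)|^3 + |-2.98 - 0.95|^3 + |4.82 - 2.66|^3)^(1/3)
= (4.03^3 + 1.13^3 + 0.41^3 + 3.93^3 + 2.16^3)^(1/3) ≈ (65.4508 + 1.4429 + 0.0689 + 60.6985 + 10.0777)^(1/3) = (137.7388)^(1/3) ≈ 5.1644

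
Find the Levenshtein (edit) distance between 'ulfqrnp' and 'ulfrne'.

Let D[i][j] be the edit distance between the first i characters of 'ulfqrnp' and the first j characters of 'ulfrne', with D[i][0] = i, D[0][j] = j, and D[i][j] = D[i-1][j-1] if the characters match, else 1 + min(D[i-1][j], D[i][j-1], D[i-1][j-1]). Filling the table (rows: prefixes of 'ulfqrnp', columns: prefixes of 'ulfrne'):
     ε  u  l  f  r  n  e
  ε  0  1  2  3  4  5  6
  u  1  0  1  2  3  4  5
  l  2  1  0  1  2  3  4
  f  3  2  1  0  1  2  3
  q  4  3  2  1  1  2  3
  r  5  4  3  2  1  2  3
  n  6  5  4  3  2  1  2
  p  7  6  5  4  3  2  2
The bottom-right entry gives D[7][6] = 2, so no sequence of fewer than 2 edits works. Backtracking through the table gives one optimal edit sequence (2 edits):
  ulfqrnp → ulfrnp (del q @4)
  ulfrnp → ulfrne (sub p→e @6)
Edit distance = 2.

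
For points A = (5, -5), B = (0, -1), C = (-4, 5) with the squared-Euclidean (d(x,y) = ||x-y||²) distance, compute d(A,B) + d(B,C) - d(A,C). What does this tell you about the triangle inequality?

d(A,B) = 5² + 4² = 41, d(B,C) = 4² + 6² = 52, d(A,C) = 9² + 10² = 181.
d(A,B) + d(B,C) - d(A,C) = 41 + 52 - 181 = 93 - 181 = -88. This is < 0, so the triangle inequality FAILS for these points (squared-Euclidean is not a metric).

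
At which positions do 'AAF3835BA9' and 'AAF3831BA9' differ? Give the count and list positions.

Differing positions: 7. Hamming distance = 1.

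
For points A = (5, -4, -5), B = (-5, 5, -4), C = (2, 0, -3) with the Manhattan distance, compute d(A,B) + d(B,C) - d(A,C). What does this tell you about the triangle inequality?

d(A,B) = 10 + 9 + 1 = 20, d(B,C) = 7 + 5 + 1 = 13, d(A,C) = 3 + 4 + 2 = 9.
d(A,B) + d(B,C) - d(A,C) = 20 + 13 - 9 = 33 - 9 = 24. This is ≥ 0, so the triangle inequality holds for these points.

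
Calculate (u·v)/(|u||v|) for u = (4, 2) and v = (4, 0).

With u = (4, 2), v = (4, 0):
u·v = 4·4 + 2·0 = 16 + 0 = 16.
|u| = √(4² + 2²) = √20, |v| = √(4² + 0²) = √16, so |u||v| = √(20·16) = √320.
cos θ = (u·v)/(|u||v|) = 16/√320 ≈ 0.8944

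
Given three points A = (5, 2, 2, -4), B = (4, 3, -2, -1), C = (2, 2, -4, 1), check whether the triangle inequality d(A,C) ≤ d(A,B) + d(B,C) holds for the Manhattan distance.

d(A,B) = 1 + 1 + 4 + 3 = 9, d(B,C) = 2 + 1 + 2 + 2 = 7, d(A,C) = 3 + 0 + 6 + 5 = 14.
d(A,C) = 14 ≤ 9 + 7 = 16. Triangle inequality is satisfied.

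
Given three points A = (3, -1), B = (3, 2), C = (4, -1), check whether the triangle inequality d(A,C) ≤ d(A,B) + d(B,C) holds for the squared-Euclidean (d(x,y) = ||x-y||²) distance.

d(A,B) = 0² + 3² = 9, d(B,C) = 1² + 3² = 10, d(A,C) = 1² + 0² = 1.
d(A,C) = 1 ≤ 9 + 10 = 19. Triangle inequality is satisfied.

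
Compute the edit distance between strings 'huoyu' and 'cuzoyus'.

Let D[i][j] be the edit distance between the first i characters of 'huoyu' and the first j characters of 'cuzoyus', with D[i][0] = i, D[0][j] = j, and D[i][j] = D[i-1][j-1] if the characters match, else 1 + min(D[i-1][j], D[i][j-1], D[i-1][j-1]). Filling the table (rows: prefixes of 'huoyu', columns: prefixes of 'cuzoyus'):
     ε  c  u  z  o  y  u  s
  ε  0  1  2  3  4  5  6  7
  h  1  1  2  3  4  5  6  7
  u  2  2  1  2  3  4  5  6
  o  3  3  2  2  2  3  4  5
  y  4  4  3  3  3  2  3  4
  u  5  5  4  4  4  3  2  3
The bottom-right entry gives D[5][7] = 3, so no sequence of fewer than 3 edits works. Backtracking through the table gives one optimal edit sequence (3 edits):
  huoyu → cuoyu (sub h→c @1)
  cuoyu → cuzoyu (ins z @3)
  cuzoyu → cuzoyus (ins s @7)
Edit distance = 3.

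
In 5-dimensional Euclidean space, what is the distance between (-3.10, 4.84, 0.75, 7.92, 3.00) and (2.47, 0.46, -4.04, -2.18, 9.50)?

√(Σ(x_i - y_i)²) = √((-3.1 - 2.47)² + (4.84 - 0.46)² + (0.75 - (-4.04))² + (7.92 - (-2.18))² + (3 - 9.5)²)
= √((-5.57)² + 4.38² + 4.79² + 10.1² + (-6.5)²) = √(31.0249 + 19.1844 + 22.9441 + 102.01 + 42.25) = √217.4134 ≈ 14.7449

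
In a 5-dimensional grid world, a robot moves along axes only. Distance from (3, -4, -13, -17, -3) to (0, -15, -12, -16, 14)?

Σ|x_i - y_i| = |3 - 0| + |-4 - (-15)| + |-13 - (-12)| + |-17 - (-16)| + |-3 - 14| = 3 + 11 + 1 + 1 + 17 = 33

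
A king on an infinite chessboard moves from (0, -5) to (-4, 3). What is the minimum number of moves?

max(|x_i - y_i|) = max(|0 - (-4)|, |-5 - 3|) = max(4, 8) = 8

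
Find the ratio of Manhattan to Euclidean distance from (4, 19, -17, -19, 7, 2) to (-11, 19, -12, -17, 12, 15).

L1 = |4 - (-11)| + |19 - 19| + |-17 - (-12)| + |-19 - (-17)| + |7 - 12| + |2 - 15| = 15 + 0 + 5 + 2 + 5 + 13 = 40
L2 = √(15² + 0² + 5² + 2² + 5² + 13²) = √448 ≈ 21.166
L1 ≥ L2 always (equality iff movement is along one axis); L1 > L2 here.
Ratio L1/L2 = 40/√448 ≈ 1.8898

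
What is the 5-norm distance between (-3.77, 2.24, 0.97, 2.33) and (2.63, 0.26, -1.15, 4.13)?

(Σ|x_i - y_i|^5)^(1/5) = (|-3.77 - 2.63|^5 + |2.24 - 0.26|^5 + |0.97 - (-1.15)|^5 + |2.33 - 4.13|^5)^(1/5)
= (6.4^5 + 1.98^5 + 2.12^5 + 1.8^5)^(1/5) ≈ (10737.4182 + 30.4317 + 42.8232 + 18.8957)^(1/5) = (10829.5688)^(1/5) ≈ 6.4109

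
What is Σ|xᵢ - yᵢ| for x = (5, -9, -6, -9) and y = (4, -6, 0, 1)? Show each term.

Σ|x_i - y_i| = |5 - 4| + |-9 - (-6)| + |-6 - 0| + |-9 - 1| = 1 + 3 + 6 + 10 = 20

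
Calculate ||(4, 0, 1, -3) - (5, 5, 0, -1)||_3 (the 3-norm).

(Σ|x_i - y_i|^3)^(1/3) = (|4 - 5|^3 + |0 - 5|^3 + |1 - 0|^3 + |-3 - (-1)|^3)^(1/3)
= (1^3 + 5^3 + 1^3 + 2^3)^(1/3) = (1 + 125 + 1 + 8)^(1/3) = (135)^(1/3) ≈ 5.1299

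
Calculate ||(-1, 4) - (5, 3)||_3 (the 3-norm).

(Σ|x_i - y_i|^3)^(1/3) = (|-1 - 5|^3 + |4 - 3|^3)^(1/3)
= (6^3 + 1^3)^(1/3) = (216 + 1)^(1/3) = (217)^(1/3) ≈ 6.0092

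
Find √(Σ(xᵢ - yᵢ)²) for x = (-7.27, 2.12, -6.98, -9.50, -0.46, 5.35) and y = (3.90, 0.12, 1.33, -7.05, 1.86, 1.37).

√(Σ(x_i - y_i)²) = √((-7.27 - 3.9)² + (2.12 - 0.12)² + (-6.98 - 1.33)² + (-9.5 - (-7.05))² + (-0.46 - 1.86)² + (5.35 - 1.37)²)
= √((-11.17)² + 2² + (-8.31)² + (-2.45)² + (-2.32)² + 3.98²) = √(124.7689 + 4 + 69.0561 + 6.0025 + 5.3824 + 15.8404) = √225.0503 ≈ 15.0017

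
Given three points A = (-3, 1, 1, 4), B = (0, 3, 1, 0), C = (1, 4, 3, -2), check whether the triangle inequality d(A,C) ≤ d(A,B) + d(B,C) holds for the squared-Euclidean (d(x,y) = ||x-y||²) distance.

d(A,B) = 3² + 2² + 0² + 4² = 29, d(B,C) = 1² + 1² + 2² + 2² = 10, d(A,C) = 4² + 3² + 2² + 6² = 65.
d(A,C) = 65 > 29 + 10 = 39. Triangle inequality is VIOLATED. (Squared-Euclidean is not a metric — this is a counterexample.)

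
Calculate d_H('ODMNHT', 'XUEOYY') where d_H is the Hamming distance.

Differing positions: 1, 2, 3, 4, 5, 6. Hamming distance = 6.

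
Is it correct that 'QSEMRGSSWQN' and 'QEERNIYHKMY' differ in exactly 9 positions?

Differing positions: 2, 4, 5, 6, 7, 8, 9, 10, 11. Hamming distance = 9, so the claim is true.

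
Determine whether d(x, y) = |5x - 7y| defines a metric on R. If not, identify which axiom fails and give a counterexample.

No. d fails symmetry: d(2, 8) = |5·2 - 7·8| = |-46| = 46, but d(8, 2) = |5·8 - 7·2| = |26| = 26. Since 46 ≠ 26, d(x,y) ≠ d(y,x) in general.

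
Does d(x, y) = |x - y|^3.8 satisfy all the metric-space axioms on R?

No. d(x,y) = |x-y|^3.8 fails the triangle inequality since p = 3.8 > 1. Counterexample: x = 4, y = 12, z = 18. d(x,z) = |4 - 18|^3.8 = 14^3.8 ≈ 22661.3895, but d(x,y) + d(y,z) = 8^3.8 + 6^3.8 ≈ 2702.3522 + 905.6799 = 3608.0321. Since 22661.3895 > 3608.0321, the triangle inequality is violated.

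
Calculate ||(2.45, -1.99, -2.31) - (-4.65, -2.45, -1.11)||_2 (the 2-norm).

(Σ|x_i - y_i|^2)^(1/2) = (|2.45 - (-4.65)|^2 + |-1.99 - (-2.45)|^2 + |-2.31 - (-1.11)|^2)^(1/2)
= (7.1^2 + 0.46^2 + 1.2^2)^(1/2) = (50.41 + 0.2116 + 1.44)^(1/2) = (52.0616)^(1/2) ≈ 7.2154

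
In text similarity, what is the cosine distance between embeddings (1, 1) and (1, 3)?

With u = (1, 1), v = (1, 3):
u·v = 1·1 + 1·3 = 1 + 3 = 4.
|u| = √(1² + 1²) = √2, |v| = √(1² + 3²) = √10, so |u||v| = √(2·10) = √20.
cos θ = (u·v)/(|u||v|) = 4/√20 ≈ 0.8944
Cosine distance = 1 - cos θ ≈ 1 - 0.8944 = 0.1056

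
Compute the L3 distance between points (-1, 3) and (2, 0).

(Σ|x_i - y_i|^3)^(1/3) = (|-1 - 2|^3 + |3 - 0|^3)^(1/3)
= (3^3 + 3^3)^(1/3) = (27 + 27)^(1/3) = (54)^(1/3) ≈ 3.7798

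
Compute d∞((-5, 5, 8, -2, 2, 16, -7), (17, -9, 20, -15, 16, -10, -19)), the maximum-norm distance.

max(|x_i - y_i|) = max(|-5 - 17|, |5 - (-9)|, |8 - 20|, |-2 - (-15)|, |2 - 16|, |16 - (-10)|, |-7 - (-19)|) = max(22, 14, 12, 13, 14, 26, 12) = 26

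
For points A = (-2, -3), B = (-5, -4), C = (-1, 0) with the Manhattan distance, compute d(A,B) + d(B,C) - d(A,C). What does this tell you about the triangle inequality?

d(A,B) = 3 + 1 = 4, d(B,C) = 4 + 4 = 8, d(A,C) = 1 + 3 = 4.
d(A,B) + d(B,C) - d(A,C) = 4 + 8 - 4 = 12 - 4 = 8. This is ≥ 0, so the triangle inequality holds for these points.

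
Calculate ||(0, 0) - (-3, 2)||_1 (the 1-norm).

Σ|x_i - y_i| = |0 - (-3)| + |0 - 2| = 3 + 2 = 5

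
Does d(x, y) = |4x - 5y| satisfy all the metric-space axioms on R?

No. d fails symmetry: d(6, 5) = |4·6 - 5·5| = |-1| = 1, but d(5, 6) = |4·5 - 5·6| = |-10| = 10. Since 1 ≠ 10, d(x,y) ≠ d(y,x) in general.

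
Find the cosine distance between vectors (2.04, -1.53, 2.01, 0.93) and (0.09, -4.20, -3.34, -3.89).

With u = (2.04, -1.53, 2.01, 0.93), v = (0.09, -4.20, -3.34, -3.89):
u·v = 2.04·0.09 + (-1.53)·(-4.2) + 2.01·(-3.34) + 0.93·(-3.89) = 0.1836 + 6.426 + (-6.7134) + (-3.6177) = -3.7215.
|u| = √(2.04² + (-1.53)² + 2.01² + 0.93²) = √(4.1616 + 2.3409 + 4.0401 + 0.8649) = √11.4075, |v| = √(0.09² + (-4.2)² + (-3.34)² + (-3.89)²) = √(0.0081 + 17.64 + 11.1556 + 15.1321) = √43.9358.
cos θ = (u·v)/(|u||v|) = -3.7215/(√11.4075·√43.9358) ≈ -0.1662
Cosine distance = 1 - cos θ ≈ 1 - (-0.1662) = 1.1662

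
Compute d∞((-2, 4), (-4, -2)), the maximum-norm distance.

max(|x_i - y_i|) = max(|-2 - (-4)|, |4 - (-2)|) = max(2, 6) = 6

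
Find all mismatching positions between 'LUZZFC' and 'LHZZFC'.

Differing positions: 2. Hamming distance = 1.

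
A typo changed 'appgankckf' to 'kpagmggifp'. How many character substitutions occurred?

Differing positions: 1, 3, 5, 6, 7, 8, 9, 10. Hamming distance = 8.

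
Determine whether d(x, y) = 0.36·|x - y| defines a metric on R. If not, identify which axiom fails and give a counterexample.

Yes. Since |x - y| is a metric on R and 0.36 > 0, the positive scalar multiple 0.36·|x - y| is also a metric: scaling by a positive constant preserves non-negativity, identity (d=0 ⟺ |x-y|=0 ⟺ x=y), symmetry, and the triangle inequality.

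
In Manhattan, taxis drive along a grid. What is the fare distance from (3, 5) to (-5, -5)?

Σ|x_i - y_i| = |3 - (-5)| + |5 - (-5)| = 8 + 10 = 18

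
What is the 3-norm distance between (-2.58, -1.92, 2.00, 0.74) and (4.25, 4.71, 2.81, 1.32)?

(Σ|x_i - y_i|^3)^(1/3) = (|-2.58 - 4.25|^3 + |-1.92 - 4.71|^3 + |2 - 2.81|^3 + |0.74 - 1.32|^3)^(1/3)
= (6.83^3 + 6.63^3 + 0.81^3 + 0.58^3)^(1/3) ≈ (318.612 + 291.4342 + 0.5314 + 0.1951)^(1/3) = (610.7727)^(1/3) ≈ 8.4845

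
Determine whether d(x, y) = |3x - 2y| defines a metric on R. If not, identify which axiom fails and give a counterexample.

No. d fails symmetry: d(8, 2) = |3·8 - 2·2| = |20| = 20, but d(2, 8) = |3·2 - 2·8| = |-10| = 10. Since 20 ≠ 10, d(x,y) ≠ d(y,x) in general.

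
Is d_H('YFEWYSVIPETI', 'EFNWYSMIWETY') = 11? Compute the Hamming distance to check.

Differing positions: 1, 3, 7, 9, 12. Hamming distance = 5, so the claim that d_H = 11 is false.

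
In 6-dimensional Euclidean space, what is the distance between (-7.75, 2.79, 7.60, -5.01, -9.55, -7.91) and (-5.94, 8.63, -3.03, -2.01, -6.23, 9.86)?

√(Σ(x_i - y_i)²) = √((-7.75 - (-5.94))² + (2.79 - 8.63)² + (7.6 - (-3.03))² + (-5.01 - (-2.01))² + (-9.55 - (-6.23))² + (-7.91 - 9.86)²)
= √((-1.81)² + (-5.84)² + 10.63² + (-3)² + (-3.32)² + (-17.77)²) = √(3.2761 + 34.1056 + 112.9969 + 9 + 11.0224 + 315.7729) = √486.1739 ≈ 22.0494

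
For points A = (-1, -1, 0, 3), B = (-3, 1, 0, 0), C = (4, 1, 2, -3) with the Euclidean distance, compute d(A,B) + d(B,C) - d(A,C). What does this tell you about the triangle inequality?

d(A,B) = √(2² + 2² + 0² + 3²) = √17 ≈ 4.1231, d(B,C) = √(7² + 0² + 2² + 3²) = √62 ≈ 7.874, d(A,C) = √(5² + 2² + 2² + 6²) = √69 ≈ 8.3066.
d(A,B) + d(B,C) - d(A,C) = 4.1231 + 7.874 - 8.3066 = 11.9971 - 8.3066 = 3.6905 (to 4 decimal places). This is ≥ 0, so the triangle inequality holds for these points.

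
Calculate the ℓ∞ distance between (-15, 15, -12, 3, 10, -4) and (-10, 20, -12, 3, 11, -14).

max(|x_i - y_i|) = max(|-15 - (-10)|, |15 - 20|, |-12 - (-12)|, |3 - 3|, |10 - 11|, |-4 - (-14)|) = max(5, 5, 0, 0, 1, 10) = 10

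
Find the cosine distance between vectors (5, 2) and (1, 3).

With u = (5, 2), v = (1, 3):
u·v = 5·1 + 2·3 = 5 + 6 = 11.
|u| = √(5² + 2²) = √29, |v| = √(1² + 3²) = √10, so |u||v| = √(29·10) = √290.
cos θ = (u·v)/(|u||v|) = 11/√290 ≈ 0.6459
Cosine distance = 1 - cos θ ≈ 1 - 0.6459 = 0.3541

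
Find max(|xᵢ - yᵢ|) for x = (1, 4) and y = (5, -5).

max(|x_i - y_i|) = max(|1 - 5|, |4 - (-5)|) = max(4, 9) = 9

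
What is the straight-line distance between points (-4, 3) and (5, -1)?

√(Σ(x_i - y_i)²) = √((-4 - 5)² + (3 - (-1))²)
= √((-9)² + 4²) = √(81 + 16) = √97 ≈ 9.8489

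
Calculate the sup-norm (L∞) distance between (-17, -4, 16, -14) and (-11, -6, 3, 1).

max(|x_i - y_i|) = max(|-17 - (-11)|, |-4 - (-6)|, |16 - 3|, |-14 - 1|) = max(6, 2, 13, 15) = 15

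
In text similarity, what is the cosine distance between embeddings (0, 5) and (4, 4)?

With u = (0, 5), v = (4, 4):
u·v = 0·4 + 5·4 = 0 + 20 = 20.
|u| = √(0² + 5²) = √25, |v| = √(4² + 4²) = √32, so |u||v| = √(25·32) = √800.
cos θ = (u·v)/(|u||v|) = 20/√800 ≈ 0.7071
Cosine distance = 1 - cos θ ≈ 1 - 0.7071 = 0.2929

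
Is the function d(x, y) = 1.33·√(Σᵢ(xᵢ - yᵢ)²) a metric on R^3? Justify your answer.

Yes. The L2 (Euclidean) norm induces a metric on R^3, and multiplying a metric by a positive constant 1.33 > 0 preserves all four axioms: non-negativity (1.33·||x-y|| ≥ 0), identity (1.33·||x-y|| = 0 ⟺ ||x-y|| = 0 ⟺ x = y), symmetry (||x-y|| = ||y-x||), and the triangle inequality (1.33·||x-z|| ≤ 1.33·||x-y|| + 1.33·||y-z||). So d is a metric.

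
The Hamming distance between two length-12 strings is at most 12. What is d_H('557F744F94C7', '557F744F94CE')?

Differing positions: 12. Hamming distance = 1. The maximum possible Hamming distance for length-12 strings is 12, so d_H/12 = 1/12 ≈ 0.0833.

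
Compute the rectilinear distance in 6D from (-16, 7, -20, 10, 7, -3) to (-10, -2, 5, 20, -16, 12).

Σ|x_i - y_i| = |-16 - (-10)| + |7 - (-2)| + |-20 - 5| + |10 - 20| + |7 - (-16)| + |-3 - 12| = 6 + 9 + 25 + 10 + 23 + 15 = 88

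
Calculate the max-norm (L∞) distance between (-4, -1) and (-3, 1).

max(|x_i - y_i|) = max(|-4 - (-3)|, |-1 - 1|) = max(1, 2) = 2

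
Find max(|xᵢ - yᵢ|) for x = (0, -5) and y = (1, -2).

max(|x_i - y_i|) = max(|0 - 1|, |-5 - (-2)|) = max(1, 3) = 3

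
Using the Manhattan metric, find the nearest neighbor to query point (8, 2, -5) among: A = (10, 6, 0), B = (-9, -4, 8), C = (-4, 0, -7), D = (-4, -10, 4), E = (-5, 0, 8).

Distances: d(A) = 11, d(B) = 36, d(C) = 16, d(D) = 33, d(E) = 28. Nearest: A = (10, 6, 0) with distance 11.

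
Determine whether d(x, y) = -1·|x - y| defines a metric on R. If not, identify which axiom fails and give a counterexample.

No. With c = -1 < 0, d fails non-negativity: d(6, 8) = -1·|6 - 8| = -1·2 = -2 < 0.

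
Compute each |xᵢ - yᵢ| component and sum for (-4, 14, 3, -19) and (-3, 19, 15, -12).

Σ|x_i - y_i| = |-4 - (-3)| + |14 - 19| + |3 - 15| + |-19 - (-12)| = 1 + 5 + 12 + 7 = 25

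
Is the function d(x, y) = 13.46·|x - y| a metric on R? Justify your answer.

Yes. Since |x - y| is a metric on R and 13.46 > 0, the positive scalar multiple 13.46·|x - y| is also a metric: scaling by a positive constant preserves non-negativity, identity (d=0 ⟺ |x-y|=0 ⟺ x=y), symmetry, and the triangle inequality.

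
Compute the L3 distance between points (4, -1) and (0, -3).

(Σ|x_i - y_i|^3)^(1/3) = (|4 - 0|^3 + |-1 - (-3)|^3)^(1/3)
= (4^3 + 2^3)^(1/3) = (64 + 8)^(1/3) = (72)^(1/3) ≈ 4.1602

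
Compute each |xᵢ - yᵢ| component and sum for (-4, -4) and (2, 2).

Σ|x_i - y_i| = |-4 - 2| + |-4 - 2| = 6 + 6 = 12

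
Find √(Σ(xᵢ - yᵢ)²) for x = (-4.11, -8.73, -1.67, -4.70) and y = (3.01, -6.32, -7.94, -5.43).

√(Σ(x_i - y_i)²) = √((-4.11 - 3.01)² + (-8.73 - (-6.32))² + (-1.67 - (-7.94))² + (-4.7 - (-5.43))²)
= √((-7.12)² + (-2.41)² + 6.27² + 0.73²) = √(50.6944 + 5.8081 + 39.3129 + 0.5329) = √96.3483 ≈ 9.8157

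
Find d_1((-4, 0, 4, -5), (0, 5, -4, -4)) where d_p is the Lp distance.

Σ|x_i - y_i| = |-4 - 0| + |0 - 5| + |4 - (-4)| + |-5 - (-4)| = 4 + 5 + 8 + 1 = 18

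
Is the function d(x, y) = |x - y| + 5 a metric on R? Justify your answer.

No. d fails identity of indiscernibles (specifically d(x,x) = 0): d(0, 0) = |0 - 0| + 5 = 0 + 5 = 5 ≠ 0.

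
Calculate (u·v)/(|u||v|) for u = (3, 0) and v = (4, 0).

With u = (3, 0), v = (4, 0):
u·v = 3·4 + 0·0 = 12 + 0 = 12.
|u| = √(3² + 0²) = √9, |v| = √(4² + 0²) = √16, so |u||v| = √(9·16) = √144 = 12.
cos θ = (u·v)/(|u||v|) = 12/12 = 1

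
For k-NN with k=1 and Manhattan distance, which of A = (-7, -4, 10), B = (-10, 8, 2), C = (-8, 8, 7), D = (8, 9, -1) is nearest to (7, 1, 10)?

Distances: d(A) = 19, d(B) = 32, d(C) = 25, d(D) = 20. Nearest: A = (-7, -4, 10) with distance 19.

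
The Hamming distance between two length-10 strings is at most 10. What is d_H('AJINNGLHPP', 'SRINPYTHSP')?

Differing positions: 1, 2, 5, 6, 7, 9. Hamming distance = 6. The maximum possible Hamming distance for length-10 strings is 10, so d_H/10 = 6/10 = 0.6.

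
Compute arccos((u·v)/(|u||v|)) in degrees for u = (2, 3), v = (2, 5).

With u = (2, 3), v = (2, 5):
u·v = 2·2 + 3·5 = 4 + 15 = 19.
|u| = √(2² + 3²) = √13, |v| = √(2² + 5²) = √29, so |u||v| = √(13·29) = √377.
cos θ = (u·v)/(|u||v|) = 19/√377 ≈ 0.97855
θ = arccos(0.97855) ≈ 11.89°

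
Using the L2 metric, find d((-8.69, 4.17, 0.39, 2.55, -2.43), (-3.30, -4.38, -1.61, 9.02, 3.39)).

√(Σ(x_i - y_i)²) = √((-8.69 - (-3.3))² + (4.17 - (-4.38))² + (0.39 - (-1.61))² + (2.55 - 9.02)² + (-2.43 - 3.39)²)
= √((-5.39)² + 8.55² + 2² + (-6.47)² + (-5.82)²) = √(29.0521 + 73.1025 + 4 + 41.8609 + 33.8724) = √181.8879 ≈ 13.4866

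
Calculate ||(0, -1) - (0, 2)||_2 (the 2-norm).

(Σ|x_i - y_i|^2)^(1/2) = (|0 - 0|^2 + |-1 - 2|^2)^(1/2)
= (0^2 + 3^2)^(1/2) = (0 + 9)^(1/2) = (9)^(1/2) = 3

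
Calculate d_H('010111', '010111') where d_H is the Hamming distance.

Differing positions: none. Hamming distance = 0.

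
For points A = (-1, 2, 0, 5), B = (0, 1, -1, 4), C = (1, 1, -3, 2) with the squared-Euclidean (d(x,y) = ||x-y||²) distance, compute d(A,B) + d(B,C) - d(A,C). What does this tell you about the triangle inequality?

d(A,B) = 1² + 1² + 1² + 1² = 4, d(B,C) = 1² + 0² + 2² + 2² = 9, d(A,C) = 2² + 1² + 3² + 3² = 23.
d(A,B) + d(B,C) - d(A,C) = 4 + 9 - 23 = 13 - 23 = -10. This is < 0, so the triangle inequality FAILS for these points (squared-Euclidean is not a metric).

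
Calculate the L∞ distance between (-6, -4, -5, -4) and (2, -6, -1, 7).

max(|x_i - y_i|) = max(|-6 - 2|, |-4 - (-6)|, |-5 - (-1)|, |-4 - 7|) = max(8, 2, 4, 11) = 11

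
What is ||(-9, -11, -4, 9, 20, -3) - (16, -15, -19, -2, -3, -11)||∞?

max(|x_i - y_i|) = max(|-9 - 16|, |-11 - (-15)|, |-4 - (-19)|, |9 - (-2)|, |20 - (-3)|, |-3 - (-11)|) = max(25, 4, 15, 11, 23, 8) = 25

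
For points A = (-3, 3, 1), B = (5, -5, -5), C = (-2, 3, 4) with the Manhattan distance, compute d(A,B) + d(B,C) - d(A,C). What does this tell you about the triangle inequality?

d(A,B) = 8 + 8 + 6 = 22, d(B,C) = 7 + 8 + 9 = 24, d(A,C) = 1 + 0 + 3 = 4.
d(A,B) + d(B,C) - d(A,C) = 22 + 24 - 4 = 46 - 4 = 42. This is ≥ 0, so the triangle inequality holds for these points.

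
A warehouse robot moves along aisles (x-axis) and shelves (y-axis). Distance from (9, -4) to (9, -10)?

Σ|x_i - y_i| = |9 - 9| + |-4 - (-10)| = 0 + 6 = 6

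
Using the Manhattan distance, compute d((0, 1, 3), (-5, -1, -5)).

Σ|x_i - y_i| = |0 - (-5)| + |1 - (-1)| + |3 - (-5)| = 5 + 2 + 8 = 15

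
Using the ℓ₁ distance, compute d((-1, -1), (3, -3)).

Σ|x_i - y_i| = |-1 - 3| + |-1 - (-3)| = 4 + 2 = 6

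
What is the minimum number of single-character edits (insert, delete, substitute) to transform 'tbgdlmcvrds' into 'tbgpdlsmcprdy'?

Let D[i][j] be the edit distance between the first i characters of 'tbgdlmcvrds' and the first j characters of 'tbgpdlsmcprdy', with D[i][0] = i, D[0][j] = j, and D[i][j] = D[i-1][j-1] if the characters match, else 1 + min(D[i-1][j], D[i][j-1], D[i-1][j-1]). Filling the table (rows: prefixes of 'tbgdlmcvrds', columns: prefixes of 'tbgpdlsmcprdy'):
     ε  t  b  g  p  d  l  s  m  c  p  r  d  y
  ε  0  1  2  3  4  5  6  7  8  9 10 11 12 13
  t  1  0  1  2  3  4  5  6  7  8  9 10 11 12
  b  2  1  0  1  2  3  4  5  6  7  8  9 10 11
  g  3  2  1  0  1  2  3  4  5  6  7  8  9 10
  d  4  3  2  1  1  1  2  3  4  5  6  7  8  9
  l  5  4  3  2  2  2  1  2  3  4  5  6  7  8
  m  6  5  4  3  3  3  2  2  2  3  4  5  6  7
  c  7  6  5  4  4  4  3  3  3  2  3  4  5  6
  v  8  7  6  5  5  5  4  4  4  3  3  4  5  6
  r  9  8  7  6  6  6  5  5  5  4  4  3  4  5
  d 10  9  8  7  7  6  6  6  6  5  5  4  3  4
  s 11 10  9  8  8  7  7  6  7  6  6  5  4  4
The bottom-right entry gives D[11][13] = 4, so no sequence of fewer than 4 edits works. Backtracking through the table gives one optimal edit sequence (4 edits):
  tbgdlmcvrds → tbgpdlmcvrds (ins p @4)
  tbgpdlmcvrds → tbgpdlsmcvrds (ins s @7)
  tbgpdlsmcvrds → tbgpdlsmcprds (sub v→p @10)
  tbgpdlsmcprds → tbgpdlsmcprdy (sub s→y @13)
Edit distance = 4.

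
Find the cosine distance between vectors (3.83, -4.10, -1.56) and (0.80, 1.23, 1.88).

With u = (3.83, -4.10, -1.56), v = (0.80, 1.23, 1.88):
u·v = 3.83·0.8 + (-4.1)·1.23 + (-1.56)·1.88 = 3.064 + (-5.043) + (-2.9328) = -4.9118.
|u| = √(3.83² + (-4.1)² + (-1.56)²) = √(14.6689 + 16.81 + 2.4336) = √33.9125, |v| = √(0.8² + 1.23² + 1.88²) = √(0.64 + 1.5129 + 3.5344) = √5.6873.
cos θ = (u·v)/(|u||v|) = -4.9118/(√33.9125·√5.6873) ≈ -0.3537
Cosine distance = 1 - cos θ ≈ 1 - (-0.3537) = 1.3537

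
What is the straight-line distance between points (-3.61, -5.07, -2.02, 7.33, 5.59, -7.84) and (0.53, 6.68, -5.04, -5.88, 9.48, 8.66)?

√(Σ(x_i - y_i)²) = √((-3.61 - 0.53)² + (-5.07 - 6.68)² + (-2.02 - (-5.04))² + (7.33 - (-5.88))² + (5.59 - 9.48)² + (-7.84 - 8.66)²)
= √((-4.14)² + (-11.75)² + 3.02² + 13.21² + (-3.89)² + (-16.5)²) = √(17.1396 + 138.0625 + 9.1204 + 174.5041 + 15.1321 + 272.25) = √626.2087 ≈ 25.0242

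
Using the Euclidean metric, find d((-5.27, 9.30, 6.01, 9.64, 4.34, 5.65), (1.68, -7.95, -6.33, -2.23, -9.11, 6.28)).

√(Σ(x_i - y_i)²) = √((-5.27 - 1.68)² + (9.3 - (-7.95))² + (6.01 - (-6.33))² + (9.64 - (-2.23))² + (4.34 - (-9.11))² + (5.65 - 6.28)²)
= √((-6.95)² + 17.25² + 12.34² + 11.87² + 13.45² + (-0.63)²) = √(48.3025 + 297.5625 + 152.2756 + 140.8969 + 180.9025 + 0.3969) = √820.3369 ≈ 28.6415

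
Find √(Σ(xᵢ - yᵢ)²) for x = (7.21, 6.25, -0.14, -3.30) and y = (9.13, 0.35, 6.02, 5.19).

√(Σ(x_i - y_i)²) = √((7.21 - 9.13)² + (6.25 - 0.35)² + (-0.14 - 6.02)² + (-3.3 - 5.19)²)
= √((-1.92)² + 5.9² + (-6.16)² + (-8.49)²) = √(3.6864 + 34.81 + 37.9456 + 72.0801) = √148.5221 ≈ 12.187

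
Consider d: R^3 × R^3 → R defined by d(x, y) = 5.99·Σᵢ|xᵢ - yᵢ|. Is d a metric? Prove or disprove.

Yes. The L1 (Manhattan) norm induces a metric on R^3, and multiplying a metric by a positive constant 5.99 > 0 preserves all four axioms: non-negativity (5.99·||x-y|| ≥ 0), identity (5.99·||x-y|| = 0 ⟺ ||x-y|| = 0 ⟺ x = y), symmetry (||x-y|| = ||y-x||), and the triangle inequality (5.99·||x-z|| ≤ 5.99·||x-y|| + 5.99·||y-z||). So d is a metric.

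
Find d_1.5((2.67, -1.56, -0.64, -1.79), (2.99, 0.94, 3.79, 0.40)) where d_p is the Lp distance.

(Σ|x_i - y_i|^1.5)^(1/1.5) = (|2.67 - 2.99|^1.5 + |-1.56 - 0.94|^1.5 + |-0.64 - 3.79|^1.5 + |-1.79 - 0.4|^1.5)^(1/1.5)
= (0.32^1.5 + 2.5^1.5 + 4.43^1.5 + 2.19^1.5)^(1/1.5) ≈ (0.181 + 3.9528 + 9.3241 + 3.2409)^(1/1.5) = (16.6988)^(1/1.5) ≈ 6.5332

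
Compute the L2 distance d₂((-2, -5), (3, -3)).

√(Σ(x_i - y_i)²) = √((-2 - 3)² + (-5 - (-3))²)
= √((-5)² + (-2)²) = √(25 + 4) = √29 ≈ 5.3852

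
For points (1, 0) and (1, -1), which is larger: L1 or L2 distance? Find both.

L1 = |1 - 1| + |0 - (-1)| = 0 + 1 = 1
L2 = √(0² + 1²) = √1 = 1
L1 ≥ L2 always (equality iff movement is along one axis); L1 = L2 here (movement is along a single axis).
Ratio L1/L2 = 1/1 = 1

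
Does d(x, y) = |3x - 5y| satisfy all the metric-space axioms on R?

No. d fails symmetry: d(7, 2) = |3·7 - 5·2| = |11| = 11, but d(2, 7) = |3·2 - 5·7| = |-29| = 29. Since 11 ≠ 29, d(x,y) ≠ d(y,x) in general.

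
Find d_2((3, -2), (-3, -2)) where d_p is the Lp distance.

(Σ|x_i - y_i|^2)^(1/2) = (|3 - (-3)|^2 + |-2 - (-2)|^2)^(1/2)
= (6^2 + 0^2)^(1/2) = (36 + 0)^(1/2) = (36)^(1/2) = 6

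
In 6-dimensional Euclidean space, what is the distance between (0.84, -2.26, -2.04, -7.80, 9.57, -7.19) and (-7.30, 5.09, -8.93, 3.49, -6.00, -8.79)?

√(Σ(x_i - y_i)²) = √((0.84 - (-7.3))² + (-2.26 - 5.09)² + (-2.04 - (-8.93))² + (-7.8 - 3.49)² + (9.57 - (-6))² + (-7.19 - (-8.79))²)
= √(8.14² + (-7.35)² + 6.89² + (-11.29)² + 15.57² + 1.6²) = √(66.2596 + 54.0225 + 47.4721 + 127.4641 + 242.4249 + 2.56) = √540.2032 ≈ 23.2423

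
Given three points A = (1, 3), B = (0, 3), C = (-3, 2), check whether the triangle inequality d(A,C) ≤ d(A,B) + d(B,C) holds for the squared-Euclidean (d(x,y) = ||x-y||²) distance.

d(A,B) = 1² + 0² = 1, d(B,C) = 3² + 1² = 10, d(A,C) = 4² + 1² = 17.
d(A,C) = 17 > 1 + 10 = 11. Triangle inequality is VIOLATED. (Squared-Euclidean is not a metric — this is a counterexample.)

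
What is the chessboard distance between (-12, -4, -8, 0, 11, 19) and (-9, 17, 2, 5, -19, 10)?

max(|x_i - y_i|) = max(|-12 - (-9)|, |-4 - 17|, |-8 - 2|, |0 - 5|, |11 - (-19)|, |19 - 10|) = max(3, 21, 10, 5, 30, 9) = 30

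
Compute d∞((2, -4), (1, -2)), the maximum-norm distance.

max(|x_i - y_i|) = max(|2 - 1|, |-4 - (-2)|) = max(1, 2) = 2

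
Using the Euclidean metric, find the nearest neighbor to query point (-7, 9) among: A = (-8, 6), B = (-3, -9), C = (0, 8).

Distances: d(A) ≈ 3.1623, d(B) ≈ 18.4391, d(C) ≈ 7.0711. Nearest: A = (-8, 6) with distance 3.1623.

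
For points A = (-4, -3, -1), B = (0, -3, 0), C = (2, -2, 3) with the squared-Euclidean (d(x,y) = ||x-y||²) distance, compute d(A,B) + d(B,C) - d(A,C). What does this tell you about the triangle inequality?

d(A,B) = 4² + 0² + 1² = 17, d(B,C) = 2² + 1² + 3² = 14, d(A,C) = 6² + 1² + 4² = 53.
d(A,B) + d(B,C) - d(A,C) = 17 + 14 - 53 = 31 - 53 = -22. This is < 0, so the triangle inequality FAILS for these points (squared-Euclidean is not a metric).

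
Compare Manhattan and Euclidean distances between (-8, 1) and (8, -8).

L1 = |-8 - 8| + |1 - (-8)| = 16 + 9 = 25
L2 = √(16² + 9²) = √337 ≈ 18.3576
L1 ≥ L2 always (equality iff movement is along one axis); L1 > L2 here.
Ratio L1/L2 = 25/√337 ≈ 1.3618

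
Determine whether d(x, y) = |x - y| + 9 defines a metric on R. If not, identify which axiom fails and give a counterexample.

No. d fails identity of indiscernibles (specifically d(x,x) = 0): d(8, 8) = |8 - 8| + 9 = 0 + 9 = 9 ≠ 0.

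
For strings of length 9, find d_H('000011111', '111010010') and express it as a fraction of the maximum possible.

Differing positions: 1, 2, 3, 6, 7, 9. Hamming distance = 6. The maximum possible Hamming distance for length-9 strings is 9, so d_H/9 = 6/9 ≈ 0.6667.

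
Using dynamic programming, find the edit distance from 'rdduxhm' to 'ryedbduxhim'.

Let D[i][j] be the edit distance between the first i characters of 'rdduxhm' and the first j characters of 'ryedbduxhim', with D[i][0] = i, D[0][j] = j, and D[i][j] = D[i-1][j-1] if the characters match, else 1 + min(D[i-1][j], D[i][j-1], D[i-1][j-1]). Filling the table (rows: prefixes of 'rdduxhm', columns: prefixes of 'ryedbduxhim'):
     ε  r  y  e  d  b  d  u  x  h  i  m
  ε  0  1  2  3  4  5  6  7  8  9 10 11
  r  1  0  1  2  3  4  5  6  7  8  9 10
  d  2  1  1  2  2  3  4  5  6  7  8  9
  d  3  2  2  2  2  3  3  4  5  6  7  8
  u  4  3  3  3  3  3  4  3  4  5  6  7
  x  5  4  4  4  4  4  4  4  3  4  5  6
  h  6  5  5  5  5  5  5  5  4  3  4  5
  m  7  6  6  6  6  6  6  6  5  4  4  4
The bottom-right entry gives D[7][11] = 4, so no sequence of fewer than 4 edits works. Backtracking through the table gives one optimal edit sequence (4 edits):
  rdduxhm → rydduxhm (ins y @2)
  rydduxhm → ryedduxhm (ins e @3)
  ryedduxhm → ryedbduxhm (ins b @5)
  ryedbduxhm → ryedbduxhim (ins i @10)
Edit distance = 4.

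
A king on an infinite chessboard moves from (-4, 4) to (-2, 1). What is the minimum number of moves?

max(|x_i - y_i|) = max(|-4 - (-2)|, |4 - 1|) = max(2, 3) = 3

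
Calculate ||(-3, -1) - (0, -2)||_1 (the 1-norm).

Σ|x_i - y_i| = |-3 - 0| + |-1 - (-2)| = 3 + 1 = 4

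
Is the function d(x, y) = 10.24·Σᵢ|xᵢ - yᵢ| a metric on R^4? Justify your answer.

Yes. The L1 (Manhattan) norm induces a metric on R^4, and multiplying a metric by a positive constant 10.24 > 0 preserves all four axioms: non-negativity (10.24·||x-y|| ≥ 0), identity (10.24·||x-y|| = 0 ⟺ ||x-y|| = 0 ⟺ x = y), symmetry (||x-y|| = ||y-x||), and the triangle inequality (10.24·||x-z|| ≤ 10.24·||x-y|| + 10.24·||y-z||). So d is a metric.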